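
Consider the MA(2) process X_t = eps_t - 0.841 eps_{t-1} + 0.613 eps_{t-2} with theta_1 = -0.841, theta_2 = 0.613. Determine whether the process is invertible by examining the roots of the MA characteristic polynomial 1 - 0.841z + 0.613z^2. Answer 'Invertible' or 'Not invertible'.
\text{Invertible}

The MA(q) characteristic polynomial is P(z) = 1 - 0.841z + 0.613z^2.
Invertibility requires all roots to lie outside the unit circle, i.e. |z| > 1 for every root.
Set 1 + (-0.841) z + (0.613) z^2 = 0, i.e. a z^2 + b z + c = 0 with a = 0.613, b = -0.841, c = 1.
Discriminant D = b^2 - 4ac = (-0.841)^2 - 4*(0.613)*1 = 0.707281 - (2.452) = -1.744719.
D < 0, so the roots are the complex-conjugate pair z = (-b +/- i sqrt(-D)) / (2a) = 0.686 +/- 1.0774i.
For a conjugate pair |z|^2 = z * conj(z) = (product of roots) = c/a = 1/(0.613) = 1.631321, so |z| = sqrt(1.631321) = 1.2772 for both roots.
Moduli of all roots: 1.2772, 1.2772.
All moduli strictly greater than 1? Yes.
Verdict: Invertible.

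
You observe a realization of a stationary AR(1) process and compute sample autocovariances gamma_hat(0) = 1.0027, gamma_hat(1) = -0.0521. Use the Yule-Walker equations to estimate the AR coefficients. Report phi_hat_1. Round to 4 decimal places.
\hat\phi_{1} = -0.0520

The Yule-Walker equations for an AR(p) process read, in matrix form,
  Gamma_p phi = r_p,   with   (Gamma_p)_{ij} = gamma(|i - j|),
                       (r_p)_i = gamma(i),   i,j = 1..p.
Substitute the sample gammas (Toeplitz matrix and right-hand side of size 1):
  Gamma_p = [[1.0027]]
  r_p     = [-0.0521]
With p = 1 this is the single equation gamma(0) phi_1 = gamma(1):
  phi_hat_1 = gamma(1) / gamma(0) = -0.0521 / 1.0027 = -0.0520.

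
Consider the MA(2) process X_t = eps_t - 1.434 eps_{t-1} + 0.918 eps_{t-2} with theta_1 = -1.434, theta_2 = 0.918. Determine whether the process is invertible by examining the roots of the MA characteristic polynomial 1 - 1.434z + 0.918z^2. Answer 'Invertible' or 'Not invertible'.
\text{Invertible}

The MA(q) characteristic polynomial is P(z) = 1 - 1.434z + 0.918z^2.
Invertibility requires all roots to lie outside the unit circle, i.e. |z| > 1 for every root.
Set 1 + (-1.434) z + (0.918) z^2 = 0, i.e. a z^2 + b z + c = 0 with a = 0.918, b = -1.434, c = 1.
Discriminant D = b^2 - 4ac = (-1.434)^2 - 4*(0.918)*1 = 2.056356 - (3.672) = -1.615644.
D < 0, so the roots are the complex-conjugate pair z = (-b +/- i sqrt(-D)) / (2a) = 0.781 +/- 0.6923i.
For a conjugate pair |z|^2 = z * conj(z) = (product of roots) = c/a = 1/(0.918) = 1.089325, so |z| = sqrt(1.089325) = 1.0437 for both roots.
Moduli of all roots: 1.0437, 1.0437.
All moduli strictly greater than 1? Yes.
Verdict: Invertible.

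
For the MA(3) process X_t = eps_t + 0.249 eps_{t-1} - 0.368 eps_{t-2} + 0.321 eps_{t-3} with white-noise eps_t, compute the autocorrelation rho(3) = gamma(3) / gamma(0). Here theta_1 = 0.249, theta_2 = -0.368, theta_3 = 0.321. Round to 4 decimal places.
\rho(3) = 0.2468

For an MA(q) process with theta_0 = 1, the autocovariance is
  gamma(k) = sigma^2 * sum_{i=0..q-k} theta_i * theta_{i+k},
and rho(k) = gamma(k) / gamma(0). Sigma^2 cancels.
  numerator   = (1)*(0.321) = 0.321.
  denominator = (1)^2 + (0.249)^2 + (-0.368)^2 + (0.321)^2 = 1.300466.
  rho(3) = 0.321 / 1.300466 = 0.2468.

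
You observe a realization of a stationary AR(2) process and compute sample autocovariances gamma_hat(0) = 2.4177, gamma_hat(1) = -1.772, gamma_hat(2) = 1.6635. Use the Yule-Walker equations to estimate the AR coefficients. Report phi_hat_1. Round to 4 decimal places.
\hat\phi_{1} = -0.4940

The Yule-Walker equations for an AR(p) process read, in matrix form,
  Gamma_p phi = r_p,   with   (Gamma_p)_{ij} = gamma(|i - j|),
                       (r_p)_i = gamma(i),   i,j = 1..p.
Substitute the sample gammas (Toeplitz matrix and right-hand side of size 2):
  Gamma_p = [[2.4177, -1.772], [-1.772, 2.4177]]
  r_p     = [-1.772, 1.6635]
Written out:
  2.4177 phi_1 - 1.772 phi_2 = -1.772
  -1.772 phi_1 + 2.4177 phi_2 = 1.6635
Solve by Cramer's rule:
  det = gamma(0)^2 - gamma(1)^2 = (2.4177)^2 - (-1.772)^2 = 5.84527329 - 3.139984 = 2.70528929
  phi_hat_1 = [gamma(1) gamma(0) - gamma(1) gamma(2)] / det = [(-1.772)(2.4177) - (-1.772)(1.6635)] / 2.70528929 = -1.3364424 / 2.70528929 = -0.494
  phi_hat_2 = [gamma(0) gamma(2) - gamma(1)^2] / det = [(2.4177)(1.6635) - (-1.772)^2] / 2.70528929 = 0.88185995 / 2.70528929 = 0.326
So phi_hat = [-0.4940, 0.3260].
Therefore phi_hat_1 = -0.4940.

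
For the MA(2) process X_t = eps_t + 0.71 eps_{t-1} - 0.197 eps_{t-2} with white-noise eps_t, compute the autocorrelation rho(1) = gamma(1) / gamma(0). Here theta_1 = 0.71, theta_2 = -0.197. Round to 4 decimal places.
\rho(1) = 0.3695

For an MA(q) process with theta_0 = 1, the autocovariance is
  gamma(k) = sigma^2 * sum_{i=0..q-k} theta_i * theta_{i+k},
and rho(k) = gamma(k) / gamma(0). Sigma^2 cancels.
  numerator   = (1)*(0.71) + (0.71)*(-0.197) = 0.57013.
  denominator = (1)^2 + (0.71)^2 + (-0.197)^2 = 1.542909.
  rho(1) = 0.57013 / 1.542909 = 0.3695.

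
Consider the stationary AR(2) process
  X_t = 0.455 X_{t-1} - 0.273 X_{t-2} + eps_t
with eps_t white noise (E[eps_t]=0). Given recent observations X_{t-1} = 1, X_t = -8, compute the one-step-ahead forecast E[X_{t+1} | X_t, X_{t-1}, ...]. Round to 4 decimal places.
E[X_{t+1} \mid \mathcal F_t] = -3.9130

For an AR(p) model X_t = c + sum_i phi_i X_{t-i} + eps_t, the
one-step-ahead conditional mean is
  E[X_{t+1} | X_t, ...] = c + sum_i phi_i X_{t+1-i}.
Substitute known values:
  E[X_{t+1} | ...] = (0.455) * (-8) + (-0.273) * (1)
                   = -3.9130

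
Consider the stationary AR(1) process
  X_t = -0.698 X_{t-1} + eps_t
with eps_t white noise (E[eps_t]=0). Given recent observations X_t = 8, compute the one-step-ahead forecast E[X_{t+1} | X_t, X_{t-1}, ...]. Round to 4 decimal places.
E[X_{t+1} \mid \mathcal F_t] = -5.5840

For an AR(p) model X_t = c + sum_i phi_i X_{t-i} + eps_t, the
one-step-ahead conditional mean is
  E[X_{t+1} | X_t, ...] = c + sum_i phi_i X_{t+1-i}.
Substitute known values:
  E[X_{t+1} | ...] = (-0.698) * (8)
                   = -5.5840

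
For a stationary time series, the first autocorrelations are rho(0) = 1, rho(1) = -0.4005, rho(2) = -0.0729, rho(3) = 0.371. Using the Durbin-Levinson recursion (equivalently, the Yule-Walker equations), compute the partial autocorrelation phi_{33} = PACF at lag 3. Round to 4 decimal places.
\phi_{33} = 0.2871

The PACF at lag k is phi_{kk}, the last component of the solution
to the Yule-Walker system G_k phi = r_k where
  (G_k)_{ij} = rho(|i - j|), (r_k)_i = rho(i), i,j = 1..k.
Equivalently, Durbin-Levinson gives phi_{kk} iteratively:
  phi_{11} = rho(1)
  phi_{kk} = [rho(k) - sum_{j=1..k-1} phi_{k-1,j} rho(k-j)]
            / [1 - sum_{j=1..k-1} phi_{k-1,j} rho(j)],
  phi_{k,j} = phi_{k-1,j} - phi_{kk} phi_{k-1,k-j},  j = 1..k-1.
Step k = 1:
  phi_11 = rho(1) = -0.4005.
Step k = 2:
  phi_22 = [rho(2) - phi_11 rho(1)] / [1 - phi_11 rho(1)] = [-0.0729 - (-0.4005)(-0.4005)] / [1 - (-0.4005)(-0.4005)]
         = -0.23330025 / 0.83959975 = -0.277871.
  Update: phi_21 = phi_11 - phi_22 phi_11 = -0.4005 - (-0.277871)(-0.4005) = -0.511787.
Step k = 3:
  phi_33 = [rho(3) - phi_21 rho(2) - phi_22 rho(1)] / [1 - phi_21 rho(1) - phi_22 rho(2)]
    numerator   = 0.371 - (-0.511787)(-0.0729) - (-0.277871)(-0.4005) = 0.22240346
    denominator = 1 - (-0.511787)(-0.4005) - (-0.277871)(-0.0729) = 0.77477242
  phi_33 = 0.22240346 / 0.77477242 = 0.2871.
Therefore phi_{33} = 0.2871.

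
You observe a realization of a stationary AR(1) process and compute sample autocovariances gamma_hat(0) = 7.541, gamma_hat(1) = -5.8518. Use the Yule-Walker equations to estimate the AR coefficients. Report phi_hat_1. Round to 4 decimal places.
\hat\phi_{1} = -0.7760

The Yule-Walker equations for an AR(p) process read, in matrix form,
  Gamma_p phi = r_p,   with   (Gamma_p)_{ij} = gamma(|i - j|),
                       (r_p)_i = gamma(i),   i,j = 1..p.
Substitute the sample gammas (Toeplitz matrix and right-hand side of size 1):
  Gamma_p = [[7.541]]
  r_p     = [-5.8518]
With p = 1 this is the single equation gamma(0) phi_1 = gamma(1):
  phi_hat_1 = gamma(1) / gamma(0) = -5.8518 / 7.541 = -0.7760.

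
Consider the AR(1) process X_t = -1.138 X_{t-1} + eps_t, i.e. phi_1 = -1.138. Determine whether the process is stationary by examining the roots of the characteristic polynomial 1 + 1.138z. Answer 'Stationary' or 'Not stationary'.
\text{Not stationary}

The AR(p) characteristic polynomial is P(z) = 1 + 1.138z.
Stationarity requires all roots to lie outside the unit circle, i.e. |z| > 1 for every root.
This is linear in z: 1 + (1.138) z = 0  =>  z = -1/(1.138) = -0.878735,  |z| = 0.878735.
Moduli of all roots: 0.8787.
All moduli strictly greater than 1? No.
Verdict: Not stationary.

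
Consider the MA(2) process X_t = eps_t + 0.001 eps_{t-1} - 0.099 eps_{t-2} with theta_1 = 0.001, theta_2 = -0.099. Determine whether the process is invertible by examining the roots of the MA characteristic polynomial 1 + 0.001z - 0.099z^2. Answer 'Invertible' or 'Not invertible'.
\text{Invertible}

The MA(q) characteristic polynomial is P(z) = 1 + 0.001z - 0.099z^2.
Invertibility requires all roots to lie outside the unit circle, i.e. |z| > 1 for every root.
Set 1 + (0.001) z + (-0.099) z^2 = 0, i.e. a z^2 + b z + c = 0 with a = -0.099, b = 0.001, c = 1.
Discriminant D = b^2 - 4ac = (0.001)^2 - 4*(-0.099)*1 = 0.000001 - (-0.396) = 0.396001.
D >= 0, so the roots are real: z = (-b +/- sqrt(D)) / (2a) = (-0.001 +/- 0.629286) / (-0.198).
  z_1 = (-0.001 + 0.629286) / (-0.198) = -3.1732,   |z_1| = 3.1732.
  z_2 = (-0.001 - 0.629286) / (-0.198) = 3.1833,   |z_2| = 3.1833.
Moduli of all roots: 3.1732, 3.1833.
All moduli strictly greater than 1? Yes.
Verdict: Invertible.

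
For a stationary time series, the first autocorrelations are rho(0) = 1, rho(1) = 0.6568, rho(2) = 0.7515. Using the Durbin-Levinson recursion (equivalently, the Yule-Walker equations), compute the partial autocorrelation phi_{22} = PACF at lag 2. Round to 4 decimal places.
\phi_{22} = 0.5630

The PACF at lag k is phi_{kk}, the last component of the solution
to the Yule-Walker system G_k phi = r_k where
  (G_k)_{ij} = rho(|i - j|), (r_k)_i = rho(i), i,j = 1..k.
Equivalently, Durbin-Levinson gives phi_{kk} iteratively:
  phi_{11} = rho(1)
  phi_{kk} = [rho(k) - sum_{j=1..k-1} phi_{k-1,j} rho(k-j)]
            / [1 - sum_{j=1..k-1} phi_{k-1,j} rho(j)],
  phi_{k,j} = phi_{k-1,j} - phi_{kk} phi_{k-1,k-j},  j = 1..k-1.
Step k = 1:
  phi_11 = rho(1) = 0.6568.
Step k = 2:
  phi_22 = [rho(2) - phi_11 rho(1)] / [1 - phi_11 rho(1)] = [0.7515 - (0.6568)(0.6568)] / [1 - (0.6568)(0.6568)]
         = 0.32011376 / 0.56861376 = 0.563.
Therefore phi_{22} = 0.5630.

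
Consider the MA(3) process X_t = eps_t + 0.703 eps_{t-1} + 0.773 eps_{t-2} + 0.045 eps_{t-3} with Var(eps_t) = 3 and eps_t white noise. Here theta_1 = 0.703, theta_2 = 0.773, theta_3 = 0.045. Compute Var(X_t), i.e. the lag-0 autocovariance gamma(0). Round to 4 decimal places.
\gamma(0) = 6.2813

For an MA(q) process X_t = eps_t + sum_i theta_i eps_{t-i} with
Var(eps_t) = sigma^2, the variance is
  gamma(0) = sigma^2 * (1 + sum_i theta_i^2).
  sum_i theta_i^2 = (0.703)^2 + (0.773)^2 + (0.045)^2 = 0.494209 + 0.597529 + 0.002025 = 1.093763.
  gamma(0) = 3 * (1 + 1.093763) = 3 * 2.093763 = 6.281289, which rounds to 6.2813.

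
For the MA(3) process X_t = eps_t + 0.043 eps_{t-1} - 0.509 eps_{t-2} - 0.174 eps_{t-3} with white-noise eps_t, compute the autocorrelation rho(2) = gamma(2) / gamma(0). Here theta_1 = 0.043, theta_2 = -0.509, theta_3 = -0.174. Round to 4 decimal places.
\rho(2) = -0.4000

For an MA(q) process with theta_0 = 1, the autocovariance is
  gamma(k) = sigma^2 * sum_{i=0..q-k} theta_i * theta_{i+k},
and rho(k) = gamma(k) / gamma(0). Sigma^2 cancels.
  numerator   = (1)*(-0.509) + (0.043)*(-0.174) = -0.516482.
  denominator = (1)^2 + (0.043)^2 + (-0.509)^2 + (-0.174)^2 = 1.291206.
  rho(2) = -0.516482 / 1.291206 = -0.4000.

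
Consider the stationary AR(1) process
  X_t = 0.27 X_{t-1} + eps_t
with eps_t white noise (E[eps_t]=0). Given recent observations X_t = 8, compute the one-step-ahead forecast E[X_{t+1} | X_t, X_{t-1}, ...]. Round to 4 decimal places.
E[X_{t+1} \mid \mathcal F_t] = 2.1600

For an AR(p) model X_t = c + sum_i phi_i X_{t-i} + eps_t, the
one-step-ahead conditional mean is
  E[X_{t+1} | X_t, ...] = c + sum_i phi_i X_{t+1-i}.
Substitute known values:
  E[X_{t+1} | ...] = (0.27) * (8)
                   = 2.1600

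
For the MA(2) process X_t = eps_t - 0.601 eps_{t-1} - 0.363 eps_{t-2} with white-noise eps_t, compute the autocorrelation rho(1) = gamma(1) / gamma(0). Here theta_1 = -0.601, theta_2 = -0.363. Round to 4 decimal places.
\rho(1) = -0.2564

For an MA(q) process with theta_0 = 1, the autocovariance is
  gamma(k) = sigma^2 * sum_{i=0..q-k} theta_i * theta_{i+k},
and rho(k) = gamma(k) / gamma(0). Sigma^2 cancels.
  numerator   = (1)*(-0.601) + (-0.601)*(-0.363) = -0.382837.
  denominator = (1)^2 + (-0.601)^2 + (-0.363)^2 = 1.49297.
  rho(1) = -0.382837 / 1.49297 = -0.2564.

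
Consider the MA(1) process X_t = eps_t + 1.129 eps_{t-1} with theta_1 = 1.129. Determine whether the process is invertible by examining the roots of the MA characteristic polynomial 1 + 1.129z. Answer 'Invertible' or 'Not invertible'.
\text{Not invertible}

The MA(q) characteristic polynomial is P(z) = 1 + 1.129z.
Invertibility requires all roots to lie outside the unit circle, i.e. |z| > 1 for every root.
This is linear in z: 1 + (1.129) z = 0  =>  z = -1/(1.129) = -0.88574,  |z| = 0.88574.
Moduli of all roots: 0.8857.
All moduli strictly greater than 1? No.
Verdict: Not invertible.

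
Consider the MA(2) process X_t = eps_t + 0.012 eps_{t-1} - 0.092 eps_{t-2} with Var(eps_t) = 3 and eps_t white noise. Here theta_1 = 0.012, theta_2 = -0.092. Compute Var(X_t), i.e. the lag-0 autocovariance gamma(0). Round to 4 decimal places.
\gamma(0) = 3.0258

For an MA(q) process X_t = eps_t + sum_i theta_i eps_{t-i} with
Var(eps_t) = sigma^2, the variance is
  gamma(0) = sigma^2 * (1 + sum_i theta_i^2).
  sum_i theta_i^2 = (0.012)^2 + (-0.092)^2 = 0.000144 + 0.008464 = 0.008608.
  gamma(0) = 3 * (1 + 0.008608) = 3 * 1.008608 = 3.025824, which rounds to 3.0258.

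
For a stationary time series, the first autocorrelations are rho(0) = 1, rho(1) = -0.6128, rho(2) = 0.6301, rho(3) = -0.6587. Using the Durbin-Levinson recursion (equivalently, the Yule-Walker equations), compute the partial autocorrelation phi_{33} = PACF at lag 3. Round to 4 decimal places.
\phi_{33} = -0.3460

The PACF at lag k is phi_{kk}, the last component of the solution
to the Yule-Walker system G_k phi = r_k where
  (G_k)_{ij} = rho(|i - j|), (r_k)_i = rho(i), i,j = 1..k.
Equivalently, Durbin-Levinson gives phi_{kk} iteratively:
  phi_{11} = rho(1)
  phi_{kk} = [rho(k) - sum_{j=1..k-1} phi_{k-1,j} rho(k-j)]
            / [1 - sum_{j=1..k-1} phi_{k-1,j} rho(j)],
  phi_{k,j} = phi_{k-1,j} - phi_{kk} phi_{k-1,k-j},  j = 1..k-1.
Step k = 1:
  phi_11 = rho(1) = -0.6128.
Step k = 2:
  phi_22 = [rho(2) - phi_11 rho(1)] / [1 - phi_11 rho(1)] = [0.6301 - (-0.6128)(-0.6128)] / [1 - (-0.6128)(-0.6128)]
         = 0.25457616 / 0.62447616 = 0.407664.
  Update: phi_21 = phi_11 - phi_22 phi_11 = -0.6128 - (0.407664)(-0.6128) = -0.362984.
Step k = 3:
  phi_33 = [rho(3) - phi_21 rho(2) - phi_22 rho(1)] / [1 - phi_21 rho(1) - phi_22 rho(2)]
    numerator   = -0.6587 - (-0.362984)(0.6301) - (0.407664)(-0.6128) = -0.1801677
    denominator = 1 - (-0.362984)(-0.6128) - (0.407664)(0.6301) = 0.52069474
  phi_33 = -0.1801677 / 0.52069474 = -0.346.
Therefore phi_{33} = -0.3460.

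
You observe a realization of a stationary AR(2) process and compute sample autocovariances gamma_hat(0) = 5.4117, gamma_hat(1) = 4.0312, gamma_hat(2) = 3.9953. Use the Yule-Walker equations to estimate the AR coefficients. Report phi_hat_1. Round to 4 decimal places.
\hat\phi_{1} = 0.4380

The Yule-Walker equations for an AR(p) process read, in matrix form,
  Gamma_p phi = r_p,   with   (Gamma_p)_{ij} = gamma(|i - j|),
                       (r_p)_i = gamma(i),   i,j = 1..p.
Substitute the sample gammas (Toeplitz matrix and right-hand side of size 2):
  Gamma_p = [[5.4117, 4.0312], [4.0312, 5.4117]]
  r_p     = [4.0312, 3.9953]
Written out:
  5.4117 phi_1 + 4.0312 phi_2 = 4.0312
  4.0312 phi_1 + 5.4117 phi_2 = 3.9953
Solve by Cramer's rule:
  det = gamma(0)^2 - gamma(1)^2 = (5.4117)^2 - (4.0312)^2 = 29.28649689 - 16.25057344 = 13.03592345
  phi_hat_1 = [gamma(1) gamma(0) - gamma(1) gamma(2)] / det = [(4.0312)(5.4117) - (4.0312)(3.9953)] / 13.03592345 = 5.70979168 / 13.03592345 = 0.438
  phi_hat_2 = [gamma(0) gamma(2) - gamma(1)^2] / det = [(5.4117)(3.9953) - (4.0312)^2] / 13.03592345 = 5.37079157 / 13.03592345 = 0.412
So phi_hat = [0.4380, 0.4120].
Therefore phi_hat_1 = 0.4380.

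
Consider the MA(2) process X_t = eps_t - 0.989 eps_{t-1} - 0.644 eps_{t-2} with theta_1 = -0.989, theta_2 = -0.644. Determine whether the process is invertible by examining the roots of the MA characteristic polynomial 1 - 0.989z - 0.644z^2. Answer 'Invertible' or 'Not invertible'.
\text{Not invertible}

The MA(q) characteristic polynomial is P(z) = 1 - 0.989z - 0.644z^2.
Invertibility requires all roots to lie outside the unit circle, i.e. |z| > 1 for every root.
Set 1 + (-0.989) z + (-0.644) z^2 = 0, i.e. a z^2 + b z + c = 0 with a = -0.644, b = -0.989, c = 1.
Discriminant D = b^2 - 4ac = (-0.989)^2 - 4*(-0.644)*1 = 0.978121 - (-2.576) = 3.554121.
D >= 0, so the roots are real: z = (-b +/- sqrt(D)) / (2a) = (0.989 +/- 1.885238) / (-1.288).
  z_1 = (0.989 + 1.885238) / (-1.288) = -2.2316,   |z_1| = 2.2316.
  z_2 = (0.989 - 1.885238) / (-1.288) = 0.6958,   |z_2| = 0.6958.
Moduli of all roots: 2.2316, 0.6958.
All moduli strictly greater than 1? No.
Verdict: Not invertible.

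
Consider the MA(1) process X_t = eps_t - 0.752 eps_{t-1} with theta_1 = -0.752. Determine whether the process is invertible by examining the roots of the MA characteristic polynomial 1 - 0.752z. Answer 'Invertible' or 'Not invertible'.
\text{Invertible}

The MA(q) characteristic polynomial is P(z) = 1 - 0.752z.
Invertibility requires all roots to lie outside the unit circle, i.e. |z| > 1 for every root.
This is linear in z: 1 + (-0.752) z = 0  =>  z = -1/(-0.752) = 1.329787,  |z| = 1.329787.
Moduli of all roots: 1.3298.
All moduli strictly greater than 1? Yes.
Verdict: Invertible.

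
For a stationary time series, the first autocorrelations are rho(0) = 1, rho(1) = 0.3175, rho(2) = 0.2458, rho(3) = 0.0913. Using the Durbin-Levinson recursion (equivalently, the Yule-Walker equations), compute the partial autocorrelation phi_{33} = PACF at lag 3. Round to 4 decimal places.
\phi_{33} = -0.0289

The PACF at lag k is phi_{kk}, the last component of the solution
to the Yule-Walker system G_k phi = r_k where
  (G_k)_{ij} = rho(|i - j|), (r_k)_i = rho(i), i,j = 1..k.
Equivalently, Durbin-Levinson gives phi_{kk} iteratively:
  phi_{11} = rho(1)
  phi_{kk} = [rho(k) - sum_{j=1..k-1} phi_{k-1,j} rho(k-j)]
            / [1 - sum_{j=1..k-1} phi_{k-1,j} rho(j)],
  phi_{k,j} = phi_{k-1,j} - phi_{kk} phi_{k-1,k-j},  j = 1..k-1.
Step k = 1:
  phi_11 = rho(1) = 0.3175.
Step k = 2:
  phi_22 = [rho(2) - phi_11 rho(1)] / [1 - phi_11 rho(1)] = [0.2458 - (0.3175)(0.3175)] / [1 - (0.3175)(0.3175)]
         = 0.14499375 / 0.89919375 = 0.161249.
  Update: phi_21 = phi_11 - phi_22 phi_11 = 0.3175 - (0.161249)(0.3175) = 0.266304.
Step k = 3:
  phi_33 = [rho(3) - phi_21 rho(2) - phi_22 rho(1)] / [1 - phi_21 rho(1) - phi_22 rho(2)]
    numerator   = 0.0913 - (0.266304)(0.2458) - (0.161249)(0.3175) = -0.02535385
    denominator = 1 - (0.266304)(0.3175) - (0.161249)(0.2458) = 0.87581371
  phi_33 = -0.02535385 / 0.87581371 = -0.0289.
Therefore phi_{33} = -0.0289.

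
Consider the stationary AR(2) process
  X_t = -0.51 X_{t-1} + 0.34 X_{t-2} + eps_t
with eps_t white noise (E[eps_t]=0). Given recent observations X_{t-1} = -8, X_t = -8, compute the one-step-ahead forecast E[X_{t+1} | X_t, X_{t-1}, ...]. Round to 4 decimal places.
E[X_{t+1} \mid \mathcal F_t] = 1.3600

For an AR(p) model X_t = c + sum_i phi_i X_{t-i} + eps_t, the
one-step-ahead conditional mean is
  E[X_{t+1} | X_t, ...] = c + sum_i phi_i X_{t+1-i}.
Substitute known values:
  E[X_{t+1} | ...] = (-0.51) * (-8) + (0.34) * (-8)
                   = 1.3600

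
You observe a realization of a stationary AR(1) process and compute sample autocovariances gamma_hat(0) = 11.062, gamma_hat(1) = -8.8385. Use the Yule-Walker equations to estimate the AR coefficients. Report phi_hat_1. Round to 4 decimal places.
\hat\phi_{1} = -0.7990

The Yule-Walker equations for an AR(p) process read, in matrix form,
  Gamma_p phi = r_p,   with   (Gamma_p)_{ij} = gamma(|i - j|),
                       (r_p)_i = gamma(i),   i,j = 1..p.
Substitute the sample gammas (Toeplitz matrix and right-hand side of size 1):
  Gamma_p = [[11.062]]
  r_p     = [-8.8385]
With p = 1 this is the single equation gamma(0) phi_1 = gamma(1):
  phi_hat_1 = gamma(1) / gamma(0) = -8.8385 / 11.062 = -0.7990.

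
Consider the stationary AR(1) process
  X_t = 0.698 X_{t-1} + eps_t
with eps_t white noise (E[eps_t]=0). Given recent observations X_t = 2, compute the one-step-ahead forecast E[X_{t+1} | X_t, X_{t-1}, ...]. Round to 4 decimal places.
E[X_{t+1} \mid \mathcal F_t] = 1.3960

For an AR(p) model X_t = c + sum_i phi_i X_{t-i} + eps_t, the
one-step-ahead conditional mean is
  E[X_{t+1} | X_t, ...] = c + sum_i phi_i X_{t+1-i}.
Substitute known values:
  E[X_{t+1} | ...] = (0.698) * (2)
                   = 1.3960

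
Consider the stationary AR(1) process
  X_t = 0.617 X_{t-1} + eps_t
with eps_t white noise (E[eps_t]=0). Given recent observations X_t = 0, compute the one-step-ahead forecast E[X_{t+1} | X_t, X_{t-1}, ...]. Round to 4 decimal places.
E[X_{t+1} \mid \mathcal F_t] = 0.0000

For an AR(p) model X_t = c + sum_i phi_i X_{t-i} + eps_t, the
one-step-ahead conditional mean is
  E[X_{t+1} | X_t, ...] = c + sum_i phi_i X_{t+1-i}.
Substitute known values:
  E[X_{t+1} | ...] = (0.617) * (0)
                   = 0.0000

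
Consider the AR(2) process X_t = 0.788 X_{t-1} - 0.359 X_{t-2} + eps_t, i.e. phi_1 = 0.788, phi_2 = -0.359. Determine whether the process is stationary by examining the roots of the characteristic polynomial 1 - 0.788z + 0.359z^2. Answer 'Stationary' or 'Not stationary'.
\text{Stationary}

The AR(p) characteristic polynomial is P(z) = 1 - 0.788z + 0.359z^2.
Stationarity requires all roots to lie outside the unit circle, i.e. |z| > 1 for every root.
Set 1 + (-0.788) z + (0.359) z^2 = 0, i.e. a z^2 + b z + c = 0 with a = 0.359, b = -0.788, c = 1.
Discriminant D = b^2 - 4ac = (-0.788)^2 - 4*(0.359)*1 = 0.620944 - (1.436) = -0.815056.
D < 0, so the roots are the complex-conjugate pair z = (-b +/- i sqrt(-D)) / (2a) = 1.0975 +/- 1.2574i.
For a conjugate pair |z|^2 = z * conj(z) = (product of roots) = c/a = 1/(0.359) = 2.785515, so |z| = sqrt(2.785515) = 1.669 for both roots.
Moduli of all roots: 1.6690, 1.6690.
All moduli strictly greater than 1? Yes.
Verdict: Stationary.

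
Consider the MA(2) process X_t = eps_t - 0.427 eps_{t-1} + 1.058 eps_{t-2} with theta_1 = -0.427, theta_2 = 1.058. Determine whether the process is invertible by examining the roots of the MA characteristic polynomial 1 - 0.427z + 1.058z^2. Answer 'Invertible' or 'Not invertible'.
\text{Not invertible}

The MA(q) characteristic polynomial is P(z) = 1 - 0.427z + 1.058z^2.
Invertibility requires all roots to lie outside the unit circle, i.e. |z| > 1 for every root.
Set 1 + (-0.427) z + (1.058) z^2 = 0, i.e. a z^2 + b z + c = 0 with a = 1.058, b = -0.427, c = 1.
Discriminant D = b^2 - 4ac = (-0.427)^2 - 4*(1.058)*1 = 0.182329 - (4.232) = -4.049671.
D < 0, so the roots are the complex-conjugate pair z = (-b +/- i sqrt(-D)) / (2a) = 0.2018 +/- 0.951i.
For a conjugate pair |z|^2 = z * conj(z) = (product of roots) = c/a = 1/(1.058) = 0.94518, so |z| = sqrt(0.94518) = 0.9722 for both roots.
Moduli of all roots: 0.9722, 0.9722.
All moduli strictly greater than 1? No.
Verdict: Not invertible.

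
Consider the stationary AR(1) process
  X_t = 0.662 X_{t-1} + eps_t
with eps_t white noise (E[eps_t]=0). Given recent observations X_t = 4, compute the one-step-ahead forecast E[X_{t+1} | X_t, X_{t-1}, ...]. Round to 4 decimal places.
E[X_{t+1} \mid \mathcal F_t] = 2.6480

For an AR(p) model X_t = c + sum_i phi_i X_{t-i} + eps_t, the
one-step-ahead conditional mean is
  E[X_{t+1} | X_t, ...] = c + sum_i phi_i X_{t+1-i}.
Substitute known values:
  E[X_{t+1} | ...] = (0.662) * (4)
                   = 2.6480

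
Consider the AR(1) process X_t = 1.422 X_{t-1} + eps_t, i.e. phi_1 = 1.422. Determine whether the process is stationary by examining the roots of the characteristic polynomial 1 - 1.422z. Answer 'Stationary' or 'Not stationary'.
\text{Not stationary}

The AR(p) characteristic polynomial is P(z) = 1 - 1.422z.
Stationarity requires all roots to lie outside the unit circle, i.e. |z| > 1 for every root.
This is linear in z: 1 + (-1.422) z = 0  =>  z = -1/(-1.422) = 0.703235,  |z| = 0.703235.
Moduli of all roots: 0.7032.
All moduli strictly greater than 1? No.
Verdict: Not stationary.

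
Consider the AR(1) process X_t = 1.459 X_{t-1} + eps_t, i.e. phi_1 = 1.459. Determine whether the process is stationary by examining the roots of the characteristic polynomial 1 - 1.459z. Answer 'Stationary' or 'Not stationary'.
\text{Not stationary}

The AR(p) characteristic polynomial is P(z) = 1 - 1.459z.
Stationarity requires all roots to lie outside the unit circle, i.e. |z| > 1 for every root.
This is linear in z: 1 + (-1.459) z = 0  =>  z = -1/(-1.459) = 0.685401,  |z| = 0.685401.
Moduli of all roots: 0.6854.
All moduli strictly greater than 1? No.
Verdict: Not stationary.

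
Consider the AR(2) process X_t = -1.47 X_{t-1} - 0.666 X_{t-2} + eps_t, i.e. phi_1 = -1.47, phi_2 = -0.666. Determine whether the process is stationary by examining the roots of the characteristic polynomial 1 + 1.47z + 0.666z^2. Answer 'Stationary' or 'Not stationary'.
\text{Stationary}

The AR(p) characteristic polynomial is P(z) = 1 + 1.47z + 0.666z^2.
Stationarity requires all roots to lie outside the unit circle, i.e. |z| > 1 for every root.
Set 1 + (1.47) z + (0.666) z^2 = 0, i.e. a z^2 + b z + c = 0 with a = 0.666, b = 1.47, c = 1.
Discriminant D = b^2 - 4ac = (1.47)^2 - 4*(0.666)*1 = 2.1609 - (2.664) = -0.5031.
D < 0, so the roots are the complex-conjugate pair z = (-b +/- i sqrt(-D)) / (2a) = -1.1036 +/- 0.5325i.
For a conjugate pair |z|^2 = z * conj(z) = (product of roots) = c/a = 1/(0.666) = 1.501502, so |z| = sqrt(1.501502) = 1.2254 for both roots.
Moduli of all roots: 1.2254, 1.2254.
All moduli strictly greater than 1? Yes.
Verdict: Stationary.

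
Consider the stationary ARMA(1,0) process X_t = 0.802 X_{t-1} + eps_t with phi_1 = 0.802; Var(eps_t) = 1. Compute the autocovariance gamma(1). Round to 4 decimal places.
\gamma(1) = 2.2478

Multiply the model equation by X_{t-k} and take expectations. With theta_0 = psi_0 = 1 and psi_j the MA(infinity) weights, this gives
  gamma(k) - sum_i phi_i gamma(k-i) = c_k,
  c_k = sigma^2 * sum_{j=k..q} theta_j psi_{j-k}   (c_k = 0 for k > q),
using gamma(-m) = gamma(m).
Pure AR (q = 0): c_0 = sigma^2 = 1, c_k = 0 for k >= 1.
Equations for k = 0 and k = 1 (AR order 1):
  gamma(0) = phi_1 gamma(1) + c_0
  gamma(1) = phi_1 gamma(0) + c_1
Substituting the second into the first: gamma(0) (1 - phi_1^2) = c_0 + phi_1 c_1, so
  gamma(0) = c_0 / (1 - phi_1^2) = 1 / (1 - (0.802)^2) = 1 / 0.356796 = 2.802722.
  gamma(1) = phi_1 gamma(0) = (0.802)(2.802722) = 2.247783.
Therefore gamma(1) = 2.2478 (to 4 decimal places).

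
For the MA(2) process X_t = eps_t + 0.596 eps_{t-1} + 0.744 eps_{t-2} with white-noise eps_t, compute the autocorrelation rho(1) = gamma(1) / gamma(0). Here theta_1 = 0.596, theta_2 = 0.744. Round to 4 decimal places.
\rho(1) = 0.5446

For an MA(q) process with theta_0 = 1, the autocovariance is
  gamma(k) = sigma^2 * sum_{i=0..q-k} theta_i * theta_{i+k},
and rho(k) = gamma(k) / gamma(0). Sigma^2 cancels.
  numerator   = (1)*(0.596) + (0.596)*(0.744) = 1.039424.
  denominator = (1)^2 + (0.596)^2 + (0.744)^2 = 1.908752.
  rho(1) = 1.039424 / 1.908752 = 0.5446.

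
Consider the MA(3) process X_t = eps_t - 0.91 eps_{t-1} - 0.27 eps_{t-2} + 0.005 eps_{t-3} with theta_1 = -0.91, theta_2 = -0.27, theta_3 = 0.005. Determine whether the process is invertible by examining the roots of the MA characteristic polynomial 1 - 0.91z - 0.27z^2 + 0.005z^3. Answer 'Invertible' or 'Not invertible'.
\text{Not invertible}

The MA(q) characteristic polynomial is P(z) = 1 - 0.91z - 0.27z^2 + 0.005z^3.
Invertibility requires all roots to lie outside the unit circle, i.e. |z| > 1 for every root.
Degree 3: look for a simple real root z0 first, then factor out (1 - z/z0) and solve the remaining quadratic.
Testing z0 = -4: P(-4) = 1 + (-0.91)(-4) + (-0.27)(-4)^2 + (0.005)(-4)^3
  = 1 + (3.64) + (-4.32) + (-0.32) = 0.  So z_0 = -4 is a root, |z_0| = 4.
Divide out the factor (1 + 0.25 z) = (1 - z/z0) (since 1/z0 = -0.25):
  P(z) = (1 + 0.25 z)(1 + (-1.16) z + (0.02) z^2)
  [check: z-coef -1.16 - (-0.25) = -0.91; z^2-coef 0.02 - (-0.25)(-1.16) = -0.27; z^3-coef -(-0.25)(0.02) = 0.005.]
Remaining roots from the quadratic factor 1 + (-1.16) z + (0.02) z^2:
  Set 1 + (-1.16) z + (0.02) z^2 = 0, i.e. a z^2 + b z + c = 0 with a = 0.02, b = -1.16, c = 1.
  Discriminant D = b^2 - 4ac = (-1.16)^2 - 4*(0.02)*1 = 1.3456 - (0.08) = 1.2656.
  D >= 0, so the roots are real: z = (-b +/- sqrt(D)) / (2a) = (1.16 +/- 1.124989) / (0.04).
    z_1 = (1.16 + 1.124989) / (0.04) = 57.1247,   |z_1| = 57.1247.
    z_2 = (1.16 - 1.124989) / (0.04) = 0.8753,   |z_2| = 0.8753.
Moduli of all roots: 4.0000, 57.1247, 0.8753.
All moduli strictly greater than 1? No.
Verdict: Not invertible.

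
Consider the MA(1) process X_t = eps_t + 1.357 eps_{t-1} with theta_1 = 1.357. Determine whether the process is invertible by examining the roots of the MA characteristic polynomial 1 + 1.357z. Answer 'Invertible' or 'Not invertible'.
\text{Not invertible}

The MA(q) characteristic polynomial is P(z) = 1 + 1.357z.
Invertibility requires all roots to lie outside the unit circle, i.e. |z| > 1 for every root.
This is linear in z: 1 + (1.357) z = 0  =>  z = -1/(1.357) = -0.73692,  |z| = 0.73692.
Moduli of all roots: 0.7369.
All moduli strictly greater than 1? No.
Verdict: Not invertible.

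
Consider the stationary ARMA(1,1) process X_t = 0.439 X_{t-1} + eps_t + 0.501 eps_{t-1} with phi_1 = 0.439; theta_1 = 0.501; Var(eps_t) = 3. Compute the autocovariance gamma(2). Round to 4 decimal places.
\gamma(2) = 1.8708

Multiply the model equation by X_{t-k} and take expectations. With theta_0 = psi_0 = 1 and psi_j the MA(infinity) weights, this gives
  gamma(k) - sum_i phi_i gamma(k-i) = c_k,
  c_k = sigma^2 * sum_{j=k..q} theta_j psi_{j-k}   (c_k = 0 for k > q),
using gamma(-m) = gamma(m).
psi-weights needed (psi_j = theta_j + sum_i phi_i psi_{j-i}):
  psi_1 = theta_1 + phi_1 = 0.501 + (0.439) = 0.94
Right-hand sides:
  c_0 = sigma^2 (1 + theta_1 psi_1) = 3 * (1 + (0.501)(0.94)) = 3 * 1.47094 = 4.41282
  c_1 = sigma^2 theta_1 = 3 * (0.501) = 1.503
  c_2 = 0
Equations for k = 0 and k = 1 (AR order 1):
  gamma(0) = phi_1 gamma(1) + c_0
  gamma(1) = phi_1 gamma(0) + c_1
Substituting the second into the first: gamma(0) (1 - phi_1^2) = c_0 + phi_1 c_1, so
  gamma(0) = (c_0 + phi_1 c_1) / (1 - phi_1^2) = (4.41282 + (0.439)(1.503)) / (1 - (0.439)^2) = 5.072637 / 0.807279 = 6.283623.
  gamma(1) = phi_1 gamma(0) + c_1 = (0.439)(6.283623) + (1.503) = 4.261511.
For k = 2 (> q): gamma(2) = phi_1 gamma(1) = (0.439)(4.261511) = 1.870803.
Therefore gamma(2) = 1.8708 (to 4 decimal places).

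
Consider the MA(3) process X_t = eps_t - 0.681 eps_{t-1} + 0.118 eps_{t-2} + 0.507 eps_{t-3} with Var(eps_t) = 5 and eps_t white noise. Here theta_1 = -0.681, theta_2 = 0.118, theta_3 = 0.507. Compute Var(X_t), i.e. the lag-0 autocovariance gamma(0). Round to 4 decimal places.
\gamma(0) = 8.6737

For an MA(q) process X_t = eps_t + sum_i theta_i eps_{t-i} with
Var(eps_t) = sigma^2, the variance is
  gamma(0) = sigma^2 * (1 + sum_i theta_i^2).
  sum_i theta_i^2 = (-0.681)^2 + (0.118)^2 + (0.507)^2 = 0.463761 + 0.013924 + 0.257049 = 0.734734.
  gamma(0) = 5 * (1 + 0.734734) = 5 * 1.734734 = 8.67367, which rounds to 8.6737.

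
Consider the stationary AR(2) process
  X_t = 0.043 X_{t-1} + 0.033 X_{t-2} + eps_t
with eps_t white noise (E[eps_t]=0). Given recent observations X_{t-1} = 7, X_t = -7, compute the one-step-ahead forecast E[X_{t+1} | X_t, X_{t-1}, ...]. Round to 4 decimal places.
E[X_{t+1} \mid \mathcal F_t] = -0.0700

For an AR(p) model X_t = c + sum_i phi_i X_{t-i} + eps_t, the
one-step-ahead conditional mean is
  E[X_{t+1} | X_t, ...] = c + sum_i phi_i X_{t+1-i}.
Substitute known values:
  E[X_{t+1} | ...] = (0.043) * (-7) + (0.033) * (7)
                   = -0.0700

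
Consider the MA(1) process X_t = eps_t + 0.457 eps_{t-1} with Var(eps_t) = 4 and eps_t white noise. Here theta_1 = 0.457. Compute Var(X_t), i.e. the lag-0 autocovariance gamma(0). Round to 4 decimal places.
\gamma(0) = 4.8354

For an MA(q) process X_t = eps_t + sum_i theta_i eps_{t-i} with
Var(eps_t) = sigma^2, the variance is
  gamma(0) = sigma^2 * (1 + sum_i theta_i^2).
  sum_i theta_i^2 = (0.457)^2 = 0.208849.
  gamma(0) = 4 * (1 + 0.208849) = 4 * 1.208849 = 4.835396, which rounds to 4.8354.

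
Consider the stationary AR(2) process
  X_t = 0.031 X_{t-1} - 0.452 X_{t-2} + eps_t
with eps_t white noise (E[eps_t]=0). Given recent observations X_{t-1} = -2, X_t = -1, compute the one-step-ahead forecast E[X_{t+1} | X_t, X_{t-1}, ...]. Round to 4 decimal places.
E[X_{t+1} \mid \mathcal F_t] = 0.8730

For an AR(p) model X_t = c + sum_i phi_i X_{t-i} + eps_t, the
one-step-ahead conditional mean is
  E[X_{t+1} | X_t, ...] = c + sum_i phi_i X_{t+1-i}.
Substitute known values:
  E[X_{t+1} | ...] = (0.031) * (-1) + (-0.452) * (-2)
                   = 0.8730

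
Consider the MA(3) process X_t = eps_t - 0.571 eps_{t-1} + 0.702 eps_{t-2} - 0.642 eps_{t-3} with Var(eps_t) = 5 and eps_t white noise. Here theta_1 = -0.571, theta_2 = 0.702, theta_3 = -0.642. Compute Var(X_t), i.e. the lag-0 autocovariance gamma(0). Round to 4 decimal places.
\gamma(0) = 11.1550

For an MA(q) process X_t = eps_t + sum_i theta_i eps_{t-i} with
Var(eps_t) = sigma^2, the variance is
  gamma(0) = sigma^2 * (1 + sum_i theta_i^2).
  sum_i theta_i^2 = (-0.571)^2 + (0.702)^2 + (-0.642)^2 = 0.326041 + 0.492804 + 0.412164 = 1.231009.
  gamma(0) = 5 * (1 + 1.231009) = 5 * 2.231009 = 11.155045, which rounds to 11.1550.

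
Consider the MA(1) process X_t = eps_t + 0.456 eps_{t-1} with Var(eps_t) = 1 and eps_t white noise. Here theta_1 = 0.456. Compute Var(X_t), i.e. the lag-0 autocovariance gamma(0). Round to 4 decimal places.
\gamma(0) = 1.2079

For an MA(q) process X_t = eps_t + sum_i theta_i eps_{t-i} with
Var(eps_t) = sigma^2, the variance is
  gamma(0) = sigma^2 * (1 + sum_i theta_i^2).
  sum_i theta_i^2 = (0.456)^2 = 0.207936.
  gamma(0) = 1 * (1 + 0.207936) = 1 * 1.207936 = 1.207936, which rounds to 1.2079.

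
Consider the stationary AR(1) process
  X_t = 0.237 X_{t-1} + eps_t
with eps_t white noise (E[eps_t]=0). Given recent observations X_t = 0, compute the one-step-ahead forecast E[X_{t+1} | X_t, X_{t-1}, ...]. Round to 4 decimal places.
E[X_{t+1} \mid \mathcal F_t] = 0.0000

For an AR(p) model X_t = c + sum_i phi_i X_{t-i} + eps_t, the
one-step-ahead conditional mean is
  E[X_{t+1} | X_t, ...] = c + sum_i phi_i X_{t+1-i}.
Substitute known values:
  E[X_{t+1} | ...] = (0.237) * (0)
                   = 0.0000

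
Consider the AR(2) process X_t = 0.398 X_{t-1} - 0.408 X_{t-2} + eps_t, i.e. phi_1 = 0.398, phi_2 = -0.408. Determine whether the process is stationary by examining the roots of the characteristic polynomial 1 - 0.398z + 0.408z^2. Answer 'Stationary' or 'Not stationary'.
\text{Stationary}

The AR(p) characteristic polynomial is P(z) = 1 - 0.398z + 0.408z^2.
Stationarity requires all roots to lie outside the unit circle, i.e. |z| > 1 for every root.
Set 1 + (-0.398) z + (0.408) z^2 = 0, i.e. a z^2 + b z + c = 0 with a = 0.408, b = -0.398, c = 1.
Discriminant D = b^2 - 4ac = (-0.398)^2 - 4*(0.408)*1 = 0.158404 - (1.632) = -1.473596.
D < 0, so the roots are the complex-conjugate pair z = (-b +/- i sqrt(-D)) / (2a) = 0.4877 +/- 1.4876i.
For a conjugate pair |z|^2 = z * conj(z) = (product of roots) = c/a = 1/(0.408) = 2.45098, so |z| = sqrt(2.45098) = 1.5656 for both roots.
Moduli of all roots: 1.5656, 1.5656.
All moduli strictly greater than 1? Yes.
Verdict: Stationary.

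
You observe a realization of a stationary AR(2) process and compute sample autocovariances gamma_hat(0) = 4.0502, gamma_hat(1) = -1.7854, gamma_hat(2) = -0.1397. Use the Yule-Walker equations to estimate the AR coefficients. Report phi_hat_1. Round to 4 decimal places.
\hat\phi_{1} = -0.5660

The Yule-Walker equations for an AR(p) process read, in matrix form,
  Gamma_p phi = r_p,   with   (Gamma_p)_{ij} = gamma(|i - j|),
                       (r_p)_i = gamma(i),   i,j = 1..p.
Substitute the sample gammas (Toeplitz matrix and right-hand side of size 2):
  Gamma_p = [[4.0502, -1.7854], [-1.7854, 4.0502]]
  r_p     = [-1.7854, -0.1397]
Written out:
  4.0502 phi_1 - 1.7854 phi_2 = -1.7854
  -1.7854 phi_1 + 4.0502 phi_2 = -0.1397
Solve by Cramer's rule:
  det = gamma(0)^2 - gamma(1)^2 = (4.0502)^2 - (-1.7854)^2 = 16.40412004 - 3.18765316 = 13.21646688
  phi_hat_1 = [gamma(1) gamma(0) - gamma(1) gamma(2)] / det = [(-1.7854)(4.0502) - (-1.7854)(-0.1397)] / 13.21646688 = -7.48064746 / 13.21646688 = -0.566
  phi_hat_2 = [gamma(0) gamma(2) - gamma(1)^2] / det = [(4.0502)(-0.1397) - (-1.7854)^2] / 13.21646688 = -3.7534661 / 13.21646688 = -0.284
So phi_hat = [-0.5660, -0.2840].
Therefore phi_hat_1 = -0.5660.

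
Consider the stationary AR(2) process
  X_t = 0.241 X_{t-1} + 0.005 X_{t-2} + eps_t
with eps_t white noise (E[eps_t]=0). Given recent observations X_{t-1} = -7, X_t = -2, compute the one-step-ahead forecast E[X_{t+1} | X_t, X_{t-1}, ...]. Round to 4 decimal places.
E[X_{t+1} \mid \mathcal F_t] = -0.5170

For an AR(p) model X_t = c + sum_i phi_i X_{t-i} + eps_t, the
one-step-ahead conditional mean is
  E[X_{t+1} | X_t, ...] = c + sum_i phi_i X_{t+1-i}.
Substitute known values:
  E[X_{t+1} | ...] = (0.241) * (-2) + (0.005) * (-7)
                   = -0.5170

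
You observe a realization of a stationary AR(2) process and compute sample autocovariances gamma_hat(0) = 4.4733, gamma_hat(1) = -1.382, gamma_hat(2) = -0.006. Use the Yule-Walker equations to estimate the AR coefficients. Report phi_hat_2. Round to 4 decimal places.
\hat\phi_{2} = -0.1070

The Yule-Walker equations for an AR(p) process read, in matrix form,
  Gamma_p phi = r_p,   with   (Gamma_p)_{ij} = gamma(|i - j|),
                       (r_p)_i = gamma(i),   i,j = 1..p.
Substitute the sample gammas (Toeplitz matrix and right-hand side of size 2):
  Gamma_p = [[4.4733, -1.382], [-1.382, 4.4733]]
  r_p     = [-1.382, -0.006]
Written out:
  4.4733 phi_1 - 1.382 phi_2 = -1.382
  -1.382 phi_1 + 4.4733 phi_2 = -0.006
Solve by Cramer's rule:
  det = gamma(0)^2 - gamma(1)^2 = (4.4733)^2 - (-1.382)^2 = 20.01041289 - 1.909924 = 18.10048889
  phi_hat_1 = [gamma(1) gamma(0) - gamma(1) gamma(2)] / det = [(-1.382)(4.4733) - (-1.382)(-0.006)] / 18.10048889 = -6.1903926 / 18.10048889 = -0.342
  phi_hat_2 = [gamma(0) gamma(2) - gamma(1)^2] / det = [(4.4733)(-0.006) - (-1.382)^2] / 18.10048889 = -1.9367638 / 18.10048889 = -0.107
So phi_hat = [-0.3420, -0.1070].
Therefore phi_hat_2 = -0.1070.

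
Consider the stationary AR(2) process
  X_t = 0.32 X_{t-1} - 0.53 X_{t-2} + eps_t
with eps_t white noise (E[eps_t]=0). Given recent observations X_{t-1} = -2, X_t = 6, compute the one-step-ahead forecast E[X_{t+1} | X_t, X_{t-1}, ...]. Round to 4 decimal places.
E[X_{t+1} \mid \mathcal F_t] = 2.9800

For an AR(p) model X_t = c + sum_i phi_i X_{t-i} + eps_t, the
one-step-ahead conditional mean is
  E[X_{t+1} | X_t, ...] = c + sum_i phi_i X_{t+1-i}.
Substitute known values:
  E[X_{t+1} | ...] = (0.32) * (6) + (-0.53) * (-2)
                   = 2.9800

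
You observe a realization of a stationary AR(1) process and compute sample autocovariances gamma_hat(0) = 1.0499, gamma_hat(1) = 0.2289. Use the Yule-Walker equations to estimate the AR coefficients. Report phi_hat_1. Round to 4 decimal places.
\hat\phi_{1} = 0.2180

The Yule-Walker equations for an AR(p) process read, in matrix form,
  Gamma_p phi = r_p,   with   (Gamma_p)_{ij} = gamma(|i - j|),
                       (r_p)_i = gamma(i),   i,j = 1..p.
Substitute the sample gammas (Toeplitz matrix and right-hand side of size 1):
  Gamma_p = [[1.0499]]
  r_p     = [0.2289]
With p = 1 this is the single equation gamma(0) phi_1 = gamma(1):
  phi_hat_1 = gamma(1) / gamma(0) = 0.2289 / 1.0499 = 0.2180.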